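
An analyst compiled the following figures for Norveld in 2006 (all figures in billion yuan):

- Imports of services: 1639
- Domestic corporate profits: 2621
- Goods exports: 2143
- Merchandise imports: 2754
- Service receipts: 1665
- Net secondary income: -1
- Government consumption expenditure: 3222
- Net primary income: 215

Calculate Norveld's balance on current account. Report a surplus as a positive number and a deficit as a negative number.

Goods balance = 2143 - 2754 = -611
Services balance = 1665 - 1639 = 26
Trade balance (goods + services) = -611 + 26 = -585
Net primary income = 215
Net secondary income = -1
Current account = -585 + 215 + (-1) = -371

-371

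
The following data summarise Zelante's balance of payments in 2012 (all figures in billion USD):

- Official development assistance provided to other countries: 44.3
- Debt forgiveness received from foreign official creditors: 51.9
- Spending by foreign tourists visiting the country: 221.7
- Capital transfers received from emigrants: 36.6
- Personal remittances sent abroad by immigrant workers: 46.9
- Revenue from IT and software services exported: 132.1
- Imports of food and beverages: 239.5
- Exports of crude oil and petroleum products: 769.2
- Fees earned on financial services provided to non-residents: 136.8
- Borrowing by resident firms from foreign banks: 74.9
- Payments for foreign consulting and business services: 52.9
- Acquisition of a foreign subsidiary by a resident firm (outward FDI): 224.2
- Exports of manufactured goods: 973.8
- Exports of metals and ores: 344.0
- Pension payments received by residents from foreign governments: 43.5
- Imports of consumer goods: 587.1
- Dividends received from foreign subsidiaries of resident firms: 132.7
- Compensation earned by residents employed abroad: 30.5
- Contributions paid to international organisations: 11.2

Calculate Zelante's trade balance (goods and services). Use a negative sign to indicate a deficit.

1698.1

Goods: 344.0 + 769.2 - 587.1 + 973.8 - 239.5 = 1260.4
Services: 132.1 + 221.7 - 52.9 + 136.8 = 437.7
Trade balance = 1260.4 + 437.7 = 1698.1
(Excluded from the trade balance — secondary income: official development assistance provided to other countries 44.3, personal remittances sent abroad by immigrant workers 46.9, pension payments received by residents from foreign governments 43.5, contributions paid to international organisations 11.2; capital account: debt forgiveness received from foreign official creditors 51.9, capital transfers received from emigrants 36.6; financial account: borrowing by resident firms from foreign banks 74.9, acquisition of a foreign subsidiary by a resident firm (outward FDI) 224.2; primary income: dividends received from foreign subsidiaries of resident firms 132.7, compensation earned by residents employed abroad 30.5.)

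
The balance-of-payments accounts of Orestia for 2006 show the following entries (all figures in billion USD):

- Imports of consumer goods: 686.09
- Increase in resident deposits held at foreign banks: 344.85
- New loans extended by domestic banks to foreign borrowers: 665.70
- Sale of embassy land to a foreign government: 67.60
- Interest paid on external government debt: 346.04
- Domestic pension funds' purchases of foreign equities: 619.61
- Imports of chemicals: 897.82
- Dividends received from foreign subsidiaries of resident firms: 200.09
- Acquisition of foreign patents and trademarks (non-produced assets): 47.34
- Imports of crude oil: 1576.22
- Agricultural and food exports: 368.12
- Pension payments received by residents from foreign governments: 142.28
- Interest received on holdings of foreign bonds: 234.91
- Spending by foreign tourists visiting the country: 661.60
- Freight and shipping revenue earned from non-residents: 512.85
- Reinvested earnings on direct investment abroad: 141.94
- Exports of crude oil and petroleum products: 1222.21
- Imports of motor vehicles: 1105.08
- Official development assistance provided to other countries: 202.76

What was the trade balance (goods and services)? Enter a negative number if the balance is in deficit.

Goods: -1576.22 - 1105.08 - 686.09 + 368.12 + 1222.21 - 897.82 = -2674.88
Services: 512.85 + 661.60 = 1174.45
Trade balance = -2674.88 + 1174.45 = -1500.43
(Excluded from the trade balance — financial account: increase in resident deposits held at foreign banks 344.85, new loans extended by domestic banks to foreign borrowers 665.70, domestic pension funds' purchases of foreign equities 619.61; capital account: sale of embassy land to a foreign government 67.60, acquisition of foreign patents and trademarks (non-produced assets) 47.34; primary income: interest paid on external government debt 346.04, dividends received from foreign subsidiaries of resident firms 200.09, interest received on holdings of foreign bonds 234.91, reinvested earnings on direct investment abroad 141.94; secondary income: pension payments received by residents from foreign governments 142.28, official development assistance provided to other countries 202.76.)

-1500.43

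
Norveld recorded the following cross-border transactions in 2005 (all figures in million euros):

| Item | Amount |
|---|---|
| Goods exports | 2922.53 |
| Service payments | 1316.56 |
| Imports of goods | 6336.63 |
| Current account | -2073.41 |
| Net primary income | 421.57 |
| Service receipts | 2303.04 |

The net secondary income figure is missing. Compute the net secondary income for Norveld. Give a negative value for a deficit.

Current account = goods balance + services balance + net primary income + net secondary income
Sum of the known components = -2006.05
Net secondary income = CA - (known components) = -2073.41 - (-2006.05) = -67.36

-67.36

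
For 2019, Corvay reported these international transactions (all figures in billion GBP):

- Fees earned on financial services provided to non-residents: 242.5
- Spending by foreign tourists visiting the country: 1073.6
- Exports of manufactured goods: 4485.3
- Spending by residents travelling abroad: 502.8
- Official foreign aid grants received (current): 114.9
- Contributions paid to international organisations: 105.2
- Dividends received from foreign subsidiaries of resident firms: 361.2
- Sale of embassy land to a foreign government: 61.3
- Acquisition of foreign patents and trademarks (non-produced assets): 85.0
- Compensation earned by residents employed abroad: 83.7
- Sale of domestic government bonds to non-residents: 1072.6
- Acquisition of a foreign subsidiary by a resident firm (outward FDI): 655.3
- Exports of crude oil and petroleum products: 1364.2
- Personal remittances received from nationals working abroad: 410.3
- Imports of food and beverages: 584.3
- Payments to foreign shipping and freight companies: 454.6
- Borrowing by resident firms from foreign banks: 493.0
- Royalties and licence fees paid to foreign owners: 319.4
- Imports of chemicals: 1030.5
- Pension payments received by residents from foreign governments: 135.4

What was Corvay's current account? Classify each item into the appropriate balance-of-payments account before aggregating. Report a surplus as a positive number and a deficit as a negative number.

5274.3

Goods: 4485.3 - 1030.5 + 1364.2 - 584.3 = 4234.7
Services: 242.5 + 1073.6 - 454.6 - 502.8 - 319.4 = 39.3
Primary income: 83.7 + 361.2 = 444.9
Secondary income: 410.3 + 114.9 - 105.2 + 135.4 = 555.4
Current account = 4234.7 + 39.3 + 444.9 + 555.4 = 5274.3
(Excluded from the current account — capital account: sale of embassy land to a foreign government 61.3, acquisition of foreign patents and trademarks (non-produced assets) 85.0; financial account: sale of domestic government bonds to non-residents 1072.6, acquisition of a foreign subsidiary by a resident firm (outward FDI) 655.3, borrowing by resident firms from foreign banks 493.0.)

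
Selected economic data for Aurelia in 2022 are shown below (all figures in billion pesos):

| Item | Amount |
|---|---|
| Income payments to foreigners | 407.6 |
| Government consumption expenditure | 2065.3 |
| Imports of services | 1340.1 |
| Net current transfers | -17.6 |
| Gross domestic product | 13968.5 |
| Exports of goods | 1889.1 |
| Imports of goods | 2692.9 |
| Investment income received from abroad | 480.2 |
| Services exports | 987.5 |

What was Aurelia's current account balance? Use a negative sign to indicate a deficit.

-1101.4

Goods balance = 1889.1 - 2692.9 = -803.8
Services balance = 987.5 - 1340.1 = -352.6
Trade balance (goods + services) = -803.8 + (-352.6) = -1156.4
Net primary income = 480.2 - 407.6 = 72.6
Net secondary income = -17.6
Current account = -1156.4 + 72.6 + (-17.6) = -1101.4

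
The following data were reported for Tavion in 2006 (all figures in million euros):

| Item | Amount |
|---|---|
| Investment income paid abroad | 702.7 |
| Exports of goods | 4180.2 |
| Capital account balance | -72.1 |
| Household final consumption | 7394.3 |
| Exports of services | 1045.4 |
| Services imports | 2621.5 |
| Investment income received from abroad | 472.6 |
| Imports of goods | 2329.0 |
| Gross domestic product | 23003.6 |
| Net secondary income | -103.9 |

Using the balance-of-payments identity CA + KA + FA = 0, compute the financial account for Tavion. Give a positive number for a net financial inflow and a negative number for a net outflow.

131.0

Goods balance = 4180.2 - 2329.0 = 1851.2
Services balance = 1045.4 - 2621.5 = -1576.1
Trade balance (goods + services) = 1851.2 + (-1576.1) = 275.1
Net primary income = 472.6 - 702.7 = -230.1
Net secondary income = -103.9
Current account = 275.1 + (-230.1) + (-103.9) = -58.9
Financial account = -(-58.9 + (-72.1)) = 131.0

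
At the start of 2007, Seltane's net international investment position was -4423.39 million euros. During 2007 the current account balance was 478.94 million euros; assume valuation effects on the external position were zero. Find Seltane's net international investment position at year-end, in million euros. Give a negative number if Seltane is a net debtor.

-3944.45

With no valuation effects, change in NIIP = current account = 478.94
End-of-year NIIP = -4423.39 + 478.94 = -3944.45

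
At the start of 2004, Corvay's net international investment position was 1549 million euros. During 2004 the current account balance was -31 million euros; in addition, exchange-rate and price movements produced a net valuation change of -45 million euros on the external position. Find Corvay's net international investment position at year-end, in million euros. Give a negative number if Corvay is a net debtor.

Change in NIIP = current account + net valuation change = -31 + (-45) = -76
End-of-year NIIP = 1549 + (-76) = 1473

1473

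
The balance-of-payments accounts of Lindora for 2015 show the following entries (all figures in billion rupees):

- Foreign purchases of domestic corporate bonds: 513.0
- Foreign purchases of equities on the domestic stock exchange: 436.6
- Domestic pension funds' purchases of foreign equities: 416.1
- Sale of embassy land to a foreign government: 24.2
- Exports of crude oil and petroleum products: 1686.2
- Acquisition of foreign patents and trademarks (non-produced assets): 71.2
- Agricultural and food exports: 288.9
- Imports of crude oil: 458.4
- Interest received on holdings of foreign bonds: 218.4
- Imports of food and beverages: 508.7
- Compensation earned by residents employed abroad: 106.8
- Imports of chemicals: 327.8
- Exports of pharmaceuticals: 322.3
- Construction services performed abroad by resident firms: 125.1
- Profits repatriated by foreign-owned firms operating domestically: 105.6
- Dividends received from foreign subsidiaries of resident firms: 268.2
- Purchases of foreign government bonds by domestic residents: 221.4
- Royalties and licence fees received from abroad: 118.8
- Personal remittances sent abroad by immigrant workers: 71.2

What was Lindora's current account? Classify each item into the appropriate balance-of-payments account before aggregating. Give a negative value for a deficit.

Goods: 288.9 - 508.7 + 322.3 - 458.4 + 1686.2 - 327.8 = 1002.5
Services: 125.1 + 118.8 = 243.9
Primary income: 268.2 + 106.8 + 218.4 - 105.6 = 487.8
Secondary income: -71.2
Current account = 1002.5 + 243.9 + 487.8 + (-71.2) = 1663.0
(Excluded from the current account — financial account: foreign purchases of domestic corporate bonds 513.0, foreign purchases of equities on the domestic stock exchange 436.6, domestic pension funds' purchases of foreign equities 416.1, purchases of foreign government bonds by domestic residents 221.4; capital account: sale of embassy land to a foreign government 24.2, acquisition of foreign patents and trademarks (non-produced assets) 71.2.)

1663.0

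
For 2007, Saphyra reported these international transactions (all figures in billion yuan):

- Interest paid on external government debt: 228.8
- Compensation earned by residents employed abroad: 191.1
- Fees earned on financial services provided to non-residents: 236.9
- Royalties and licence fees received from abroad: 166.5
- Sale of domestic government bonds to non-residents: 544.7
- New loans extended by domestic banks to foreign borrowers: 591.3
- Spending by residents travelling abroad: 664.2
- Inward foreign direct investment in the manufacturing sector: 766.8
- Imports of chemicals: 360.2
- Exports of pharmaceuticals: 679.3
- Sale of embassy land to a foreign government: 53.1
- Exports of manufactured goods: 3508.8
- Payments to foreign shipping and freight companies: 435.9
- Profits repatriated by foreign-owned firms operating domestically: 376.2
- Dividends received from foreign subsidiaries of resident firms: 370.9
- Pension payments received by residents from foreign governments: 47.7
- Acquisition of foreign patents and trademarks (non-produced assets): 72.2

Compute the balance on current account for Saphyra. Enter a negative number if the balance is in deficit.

Goods: -360.2 + 679.3 + 3508.8 = 3827.9
Services: -664.2 - 435.9 + 166.5 + 236.9 = -696.7
Primary income: 370.9 - 376.2 + 191.1 - 228.8 = -43.0
Secondary income: 47.7
Current account = 3827.9 + (-696.7) + (-43.0) + 47.7 = 3135.9
(Excluded from the current account — financial account: sale of domestic government bonds to non-residents 544.7, new loans extended by domestic banks to foreign borrowers 591.3, inward foreign direct investment in the manufacturing sector 766.8; capital account: sale of embassy land to a foreign government 53.1, acquisition of foreign patents and trademarks (non-produced assets) 72.2.)

3135.9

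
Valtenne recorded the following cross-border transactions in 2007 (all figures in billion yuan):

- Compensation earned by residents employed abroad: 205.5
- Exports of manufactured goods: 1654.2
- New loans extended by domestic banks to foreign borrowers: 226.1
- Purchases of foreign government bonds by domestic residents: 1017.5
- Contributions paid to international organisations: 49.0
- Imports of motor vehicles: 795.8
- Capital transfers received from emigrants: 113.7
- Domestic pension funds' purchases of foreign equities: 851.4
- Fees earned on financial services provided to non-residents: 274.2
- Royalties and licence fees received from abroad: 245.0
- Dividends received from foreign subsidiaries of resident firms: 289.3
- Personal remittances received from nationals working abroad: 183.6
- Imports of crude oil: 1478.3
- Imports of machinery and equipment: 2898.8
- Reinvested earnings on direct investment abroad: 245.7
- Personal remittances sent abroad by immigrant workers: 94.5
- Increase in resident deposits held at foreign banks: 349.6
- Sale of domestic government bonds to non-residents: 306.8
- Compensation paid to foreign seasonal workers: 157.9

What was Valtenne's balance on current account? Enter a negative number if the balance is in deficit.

Goods: -1478.3 + 1654.2 - 795.8 - 2898.8 = -3518.7
Services: 245.0 + 274.2 = 519.2
Primary income: 289.3 + 245.7 + 205.5 - 157.9 = 582.6
Secondary income: 183.6 - 94.5 - 49.0 = 40.1
Current account = (-3518.7) + 519.2 + 582.6 + 40.1 = -2376.8
(Excluded from the current account — financial account: new loans extended by domestic banks to foreign borrowers 226.1, purchases of foreign government bonds by domestic residents 1017.5, domestic pension funds' purchases of foreign equities 851.4, increase in resident deposits held at foreign banks 349.6, sale of domestic government bonds to non-residents 306.8; capital account: capital transfers received from emigrants 113.7.)

-2376.8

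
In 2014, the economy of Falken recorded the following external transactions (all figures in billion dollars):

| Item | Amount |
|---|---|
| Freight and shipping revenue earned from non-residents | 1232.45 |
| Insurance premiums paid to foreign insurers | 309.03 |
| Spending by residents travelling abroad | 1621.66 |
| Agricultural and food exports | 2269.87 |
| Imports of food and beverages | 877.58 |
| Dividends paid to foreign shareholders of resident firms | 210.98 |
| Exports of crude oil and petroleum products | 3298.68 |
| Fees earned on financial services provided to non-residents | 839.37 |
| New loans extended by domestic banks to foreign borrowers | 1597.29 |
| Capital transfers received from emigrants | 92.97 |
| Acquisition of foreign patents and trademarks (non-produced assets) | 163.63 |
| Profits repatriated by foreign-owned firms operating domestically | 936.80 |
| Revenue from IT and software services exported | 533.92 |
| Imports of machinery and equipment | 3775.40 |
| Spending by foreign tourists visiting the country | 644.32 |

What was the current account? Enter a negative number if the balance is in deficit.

Goods: -877.58 + 3298.68 + 2269.87 - 3775.40 = 915.57
Services: -1621.66 + 644.32 - 309.03 + 839.37 + 1232.45 + 533.92 = 1319.37
Primary income: -210.98 - 936.80 = -1147.78
Current account = 915.57 + 1319.37 + (-1147.78) = 1087.16
(Excluded from the current account — financial account: new loans extended by domestic banks to foreign borrowers 1597.29; capital account: capital transfers received from emigrants 92.97, acquisition of foreign patents and trademarks (non-produced assets) 163.63.)

1087.16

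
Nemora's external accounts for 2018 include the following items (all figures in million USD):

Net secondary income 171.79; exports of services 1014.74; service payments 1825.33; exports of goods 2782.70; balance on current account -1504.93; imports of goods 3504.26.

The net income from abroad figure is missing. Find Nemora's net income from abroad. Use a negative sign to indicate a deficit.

-144.57

Current account = goods balance + services balance + net primary income + net secondary income
Sum of the known components = -1360.36
Net income from abroad = CA - (known components) = -1504.93 - (-1360.36) = -144.57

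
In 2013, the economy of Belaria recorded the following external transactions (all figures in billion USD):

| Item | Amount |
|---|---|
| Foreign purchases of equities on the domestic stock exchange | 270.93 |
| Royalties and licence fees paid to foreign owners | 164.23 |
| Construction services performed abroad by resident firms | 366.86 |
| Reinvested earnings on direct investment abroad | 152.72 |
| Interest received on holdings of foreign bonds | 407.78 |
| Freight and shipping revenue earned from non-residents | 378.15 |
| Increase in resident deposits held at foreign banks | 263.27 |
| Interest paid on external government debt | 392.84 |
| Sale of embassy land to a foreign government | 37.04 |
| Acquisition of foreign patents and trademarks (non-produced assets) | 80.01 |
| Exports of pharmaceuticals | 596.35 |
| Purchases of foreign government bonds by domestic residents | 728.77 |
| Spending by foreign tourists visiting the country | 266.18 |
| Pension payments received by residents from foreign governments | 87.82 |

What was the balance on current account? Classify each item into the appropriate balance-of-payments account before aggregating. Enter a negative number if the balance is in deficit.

1698.79

Goods: 596.35
Services: 378.15 - 164.23 + 266.18 + 366.86 = 846.96
Primary income: 407.78 + 152.72 - 392.84 = 167.66
Secondary income: 87.82
Current account = 596.35 + 846.96 + 167.66 + 87.82 = 1698.79
(Excluded from the current account — financial account: foreign purchases of equities on the domestic stock exchange 270.93, increase in resident deposits held at foreign banks 263.27, purchases of foreign government bonds by domestic residents 728.77; capital account: sale of embassy land to a foreign government 37.04, acquisition of foreign patents and trademarks (non-produced assets) 80.01.)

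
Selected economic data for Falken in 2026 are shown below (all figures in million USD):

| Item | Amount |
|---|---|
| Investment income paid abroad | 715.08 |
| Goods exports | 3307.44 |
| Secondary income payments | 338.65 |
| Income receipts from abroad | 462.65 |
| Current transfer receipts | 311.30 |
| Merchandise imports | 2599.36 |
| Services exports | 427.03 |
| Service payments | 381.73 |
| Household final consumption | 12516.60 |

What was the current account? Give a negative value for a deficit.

473.60

Goods balance = 3307.44 - 2599.36 = 708.08
Services balance = 427.03 - 381.73 = 45.30
Trade balance (goods + services) = 708.08 + 45.30 = 753.38
Net primary income = 462.65 - 715.08 = -252.43
Net secondary income = 311.30 - 338.65 = -27.35
Current account = 753.38 + (-252.43) + (-27.35) = 473.60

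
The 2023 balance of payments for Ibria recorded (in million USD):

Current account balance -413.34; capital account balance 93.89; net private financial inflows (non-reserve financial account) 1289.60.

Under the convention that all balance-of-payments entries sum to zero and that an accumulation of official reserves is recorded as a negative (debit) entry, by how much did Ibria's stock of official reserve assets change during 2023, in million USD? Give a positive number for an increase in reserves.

Official reserve transactions balance = -((-413.34) + 93.89 + 1289.60) = -970.15
An accumulation of reserves is recorded as a debit (negative entry), so the change in the stock of reserves is the negative of that balance.
Change in official reserves = -(-970.15) = 970.15

970.15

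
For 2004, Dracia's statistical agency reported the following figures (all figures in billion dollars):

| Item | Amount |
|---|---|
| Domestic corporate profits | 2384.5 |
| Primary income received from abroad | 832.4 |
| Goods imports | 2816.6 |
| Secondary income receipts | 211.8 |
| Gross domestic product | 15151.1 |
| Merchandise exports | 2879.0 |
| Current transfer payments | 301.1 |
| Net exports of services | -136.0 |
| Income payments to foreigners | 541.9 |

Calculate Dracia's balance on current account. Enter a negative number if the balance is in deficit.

127.6

Goods balance = 2879.0 - 2816.6 = 62.4
Services balance = -136.0
Trade balance (goods + services) = 62.4 + (-136.0) = -73.6
Net primary income = 832.4 - 541.9 = 290.5
Net secondary income = 211.8 - 301.1 = -89.3
Current account = -73.6 + 290.5 + (-89.3) = 127.6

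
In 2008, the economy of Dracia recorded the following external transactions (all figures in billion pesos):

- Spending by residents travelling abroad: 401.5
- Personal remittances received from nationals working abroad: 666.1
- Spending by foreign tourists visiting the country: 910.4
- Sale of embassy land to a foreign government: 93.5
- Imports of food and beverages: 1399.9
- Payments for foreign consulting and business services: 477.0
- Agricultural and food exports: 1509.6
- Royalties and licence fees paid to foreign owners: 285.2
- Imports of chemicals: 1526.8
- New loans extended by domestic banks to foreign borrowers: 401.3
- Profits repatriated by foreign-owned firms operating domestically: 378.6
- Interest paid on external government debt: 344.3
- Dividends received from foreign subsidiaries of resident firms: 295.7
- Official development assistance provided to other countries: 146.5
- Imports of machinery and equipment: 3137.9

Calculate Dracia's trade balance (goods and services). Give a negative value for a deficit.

-4808.3

Goods: -1399.9 - 3137.9 + 1509.6 - 1526.8 = -4555.0
Services: 910.4 - 477.0 - 401.5 - 285.2 = -253.3
Trade balance = -4555.0 + (-253.3) = -4808.3
(Excluded from the trade balance — secondary income: personal remittances received from nationals working abroad 666.1, official development assistance provided to other countries 146.5; capital account: sale of embassy land to a foreign government 93.5; financial account: new loans extended by domestic banks to foreign borrowers 401.3; primary income: profits repatriated by foreign-owned firms operating domestically 378.6, interest paid on external government debt 344.3, dividends received from foreign subsidiaries of resident firms 295.7.)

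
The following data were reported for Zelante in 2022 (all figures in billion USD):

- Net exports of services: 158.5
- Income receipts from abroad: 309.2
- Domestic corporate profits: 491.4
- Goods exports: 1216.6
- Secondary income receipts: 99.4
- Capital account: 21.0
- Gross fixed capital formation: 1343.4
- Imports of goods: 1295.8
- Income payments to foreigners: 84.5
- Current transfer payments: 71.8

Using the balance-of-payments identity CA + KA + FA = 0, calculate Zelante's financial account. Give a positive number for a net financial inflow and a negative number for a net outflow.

-352.6

Goods balance = 1216.6 - 1295.8 = -79.2
Services balance = 158.5
Trade balance (goods + services) = -79.2 + 158.5 = 79.3
Net primary income = 309.2 - 84.5 = 224.7
Net secondary income = 99.4 - 71.8 = 27.6
Current account = 79.3 + 224.7 + 27.6 = 331.6
Financial account = -(331.6 + 21.0) = -352.6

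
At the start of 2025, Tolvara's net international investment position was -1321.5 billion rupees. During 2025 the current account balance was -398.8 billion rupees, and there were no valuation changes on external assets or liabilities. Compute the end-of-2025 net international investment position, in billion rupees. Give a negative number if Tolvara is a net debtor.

With no valuation effects, change in NIIP = current account = -398.8
End-of-year NIIP = -1321.5 + (-398.8) = -1720.3

-1720.3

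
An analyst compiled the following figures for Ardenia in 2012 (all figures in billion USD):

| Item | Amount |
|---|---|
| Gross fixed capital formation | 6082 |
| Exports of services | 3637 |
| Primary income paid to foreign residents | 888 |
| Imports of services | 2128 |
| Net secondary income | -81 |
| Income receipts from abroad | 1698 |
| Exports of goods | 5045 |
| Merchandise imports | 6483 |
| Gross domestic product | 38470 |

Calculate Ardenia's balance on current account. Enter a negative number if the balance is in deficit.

Goods balance = 5045 - 6483 = -1438
Services balance = 3637 - 2128 = 1509
Trade balance (goods + services) = -1438 + 1509 = 71
Net primary income = 1698 - 888 = 810
Net secondary income = -81
Current account = 71 + 810 + (-81) = 800

800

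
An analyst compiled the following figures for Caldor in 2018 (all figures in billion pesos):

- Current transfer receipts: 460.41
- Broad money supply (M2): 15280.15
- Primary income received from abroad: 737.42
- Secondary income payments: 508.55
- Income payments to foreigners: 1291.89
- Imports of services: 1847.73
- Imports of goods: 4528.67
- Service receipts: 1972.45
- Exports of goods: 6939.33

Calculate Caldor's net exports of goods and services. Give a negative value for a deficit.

Goods balance = 6939.33 - 4528.67 = 2410.66
Services balance = 1972.45 - 1847.73 = 124.72
Trade balance (goods + services) = 2410.66 + 124.72 = 2535.38

2535.38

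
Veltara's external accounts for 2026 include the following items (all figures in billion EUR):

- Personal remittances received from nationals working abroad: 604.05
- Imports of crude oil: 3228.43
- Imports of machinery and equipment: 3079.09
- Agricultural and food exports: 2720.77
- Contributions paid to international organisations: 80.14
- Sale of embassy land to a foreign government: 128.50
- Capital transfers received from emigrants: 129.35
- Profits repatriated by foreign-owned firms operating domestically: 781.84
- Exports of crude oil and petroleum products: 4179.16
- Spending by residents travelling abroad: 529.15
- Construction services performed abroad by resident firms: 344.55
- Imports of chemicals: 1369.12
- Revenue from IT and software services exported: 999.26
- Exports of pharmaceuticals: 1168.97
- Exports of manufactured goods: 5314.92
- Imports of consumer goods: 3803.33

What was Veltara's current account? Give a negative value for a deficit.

2460.58

Goods: -3803.33 - 3079.09 + 5314.92 + 4179.16 + 1168.97 + 2720.77 - 1369.12 - 3228.43 = 1903.85
Services: 999.26 + 344.55 - 529.15 = 814.66
Primary income: -781.84
Secondary income: 604.05 - 80.14 = 523.91
Current account = 1903.85 + 814.66 + (-781.84) + 523.91 = 2460.58
(Excluded from the current account — capital account: sale of embassy land to a foreign government 128.50, capital transfers received from emigrants 129.35.)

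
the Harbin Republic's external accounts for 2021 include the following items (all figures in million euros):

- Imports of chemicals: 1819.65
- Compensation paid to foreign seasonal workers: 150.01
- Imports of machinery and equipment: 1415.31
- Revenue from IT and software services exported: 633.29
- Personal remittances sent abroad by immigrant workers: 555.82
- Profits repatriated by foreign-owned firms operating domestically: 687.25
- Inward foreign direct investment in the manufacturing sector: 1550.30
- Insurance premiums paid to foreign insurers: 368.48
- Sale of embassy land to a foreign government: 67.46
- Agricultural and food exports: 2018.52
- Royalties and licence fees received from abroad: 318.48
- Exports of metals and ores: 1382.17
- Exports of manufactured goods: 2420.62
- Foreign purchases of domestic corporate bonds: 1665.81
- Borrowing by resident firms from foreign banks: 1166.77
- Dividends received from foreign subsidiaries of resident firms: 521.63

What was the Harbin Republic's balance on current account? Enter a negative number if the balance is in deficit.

Goods: 1382.17 - 1819.65 + 2420.62 - 1415.31 + 2018.52 = 2586.35
Services: -368.48 + 318.48 + 633.29 = 583.29
Primary income: -150.01 - 687.25 + 521.63 = -315.63
Secondary income: -555.82
Current account = 2586.35 + 583.29 + (-315.63) + (-555.82) = 2298.19
(Excluded from the current account — financial account: inward foreign direct investment in the manufacturing sector 1550.30, foreign purchases of domestic corporate bonds 1665.81, borrowing by resident firms from foreign banks 1166.77; capital account: sale of embassy land to a foreign government 67.46.)

2298.19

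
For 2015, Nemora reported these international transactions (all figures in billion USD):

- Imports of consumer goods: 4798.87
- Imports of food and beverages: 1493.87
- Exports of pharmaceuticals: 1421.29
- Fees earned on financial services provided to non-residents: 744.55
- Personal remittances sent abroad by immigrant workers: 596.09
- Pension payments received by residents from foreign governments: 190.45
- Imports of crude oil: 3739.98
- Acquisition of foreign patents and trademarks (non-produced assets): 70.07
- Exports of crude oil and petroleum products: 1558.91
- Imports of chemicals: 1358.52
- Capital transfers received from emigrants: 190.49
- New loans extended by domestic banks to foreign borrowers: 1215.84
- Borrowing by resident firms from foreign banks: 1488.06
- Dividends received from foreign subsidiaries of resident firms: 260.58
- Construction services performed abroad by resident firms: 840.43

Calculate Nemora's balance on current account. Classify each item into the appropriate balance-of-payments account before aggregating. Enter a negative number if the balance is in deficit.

Goods: -4798.87 + 1421.29 - 1493.87 - 3739.98 - 1358.52 + 1558.91 = -8411.04
Services: 744.55 + 840.43 = 1584.98
Primary income: 260.58
Secondary income: -596.09 + 190.45 = -405.64
Current account = (-8411.04) + 1584.98 + 260.58 + (-405.64) = -6971.12
(Excluded from the current account — capital account: acquisition of foreign patents and trademarks (non-produced assets) 70.07, capital transfers received from emigrants 190.49; financial account: new loans extended by domestic banks to foreign borrowers 1215.84, borrowing by resident firms from foreign banks 1488.06.)

-6971.12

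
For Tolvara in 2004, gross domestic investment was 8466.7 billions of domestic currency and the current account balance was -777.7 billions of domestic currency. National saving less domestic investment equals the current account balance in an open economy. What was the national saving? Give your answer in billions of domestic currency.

7689.0

S - I = CA (net lending to the rest of the world).
S = I + CA = 8466.7 + (-777.7) = 7689.0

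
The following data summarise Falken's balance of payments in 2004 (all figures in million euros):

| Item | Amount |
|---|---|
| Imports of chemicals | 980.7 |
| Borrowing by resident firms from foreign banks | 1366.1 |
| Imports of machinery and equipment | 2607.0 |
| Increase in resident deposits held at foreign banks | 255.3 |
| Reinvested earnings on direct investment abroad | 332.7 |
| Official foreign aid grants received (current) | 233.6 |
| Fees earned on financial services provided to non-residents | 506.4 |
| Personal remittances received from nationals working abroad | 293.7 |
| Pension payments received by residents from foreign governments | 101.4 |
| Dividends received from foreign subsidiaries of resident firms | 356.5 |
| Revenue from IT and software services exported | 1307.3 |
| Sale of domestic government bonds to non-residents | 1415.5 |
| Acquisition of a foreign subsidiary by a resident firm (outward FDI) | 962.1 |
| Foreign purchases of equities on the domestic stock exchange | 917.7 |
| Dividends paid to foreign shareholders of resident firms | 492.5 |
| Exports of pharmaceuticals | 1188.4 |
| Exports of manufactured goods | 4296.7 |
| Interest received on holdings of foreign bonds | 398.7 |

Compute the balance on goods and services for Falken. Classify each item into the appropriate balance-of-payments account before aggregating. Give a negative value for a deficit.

3711.1

Goods: 1188.4 - 2607.0 - 980.7 + 4296.7 = 1897.4
Services: 1307.3 + 506.4 = 1813.7
Trade balance = 1897.4 + 1813.7 = 3711.1
(Excluded from the trade balance — financial account: borrowing by resident firms from foreign banks 1366.1, increase in resident deposits held at foreign banks 255.3, sale of domestic government bonds to non-residents 1415.5, acquisition of a foreign subsidiary by a resident firm (outward FDI) 962.1, foreign purchases of equities on the domestic stock exchange 917.7; primary income: reinvested earnings on direct investment abroad 332.7, dividends received from foreign subsidiaries of resident firms 356.5, dividends paid to foreign shareholders of resident firms 492.5, interest received on holdings of foreign bonds 398.7; secondary income: official foreign aid grants received (current) 233.6, personal remittances received from nationals working abroad 293.7, pension payments received by residents from foreign governments 101.4.)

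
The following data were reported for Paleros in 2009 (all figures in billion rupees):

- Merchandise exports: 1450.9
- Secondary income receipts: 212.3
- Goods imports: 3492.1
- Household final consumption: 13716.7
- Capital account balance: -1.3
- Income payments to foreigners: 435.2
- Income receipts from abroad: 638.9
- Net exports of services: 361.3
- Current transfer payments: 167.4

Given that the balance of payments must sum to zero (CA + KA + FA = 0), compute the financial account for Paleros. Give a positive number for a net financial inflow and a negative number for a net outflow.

Goods balance = 1450.9 - 3492.1 = -2041.2
Services balance = 361.3
Trade balance (goods + services) = -2041.2 + 361.3 = -1679.9
Net primary income = 638.9 - 435.2 = 203.7
Net secondary income = 212.3 - 167.4 = 44.9
Current account = -1679.9 + 203.7 + 44.9 = -1431.3
Financial account = -(-1431.3 + (-1.3)) = 1432.6

1432.6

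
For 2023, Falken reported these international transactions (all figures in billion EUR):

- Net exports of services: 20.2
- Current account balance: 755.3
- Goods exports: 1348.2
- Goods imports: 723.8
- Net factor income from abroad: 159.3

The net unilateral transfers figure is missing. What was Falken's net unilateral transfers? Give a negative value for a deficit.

Current account = goods balance + services balance + net primary income + net secondary income
Sum of the known components = 803.9
Net unilateral transfers = CA - (known components) = 755.3 - 803.9 = -48.6

-48.6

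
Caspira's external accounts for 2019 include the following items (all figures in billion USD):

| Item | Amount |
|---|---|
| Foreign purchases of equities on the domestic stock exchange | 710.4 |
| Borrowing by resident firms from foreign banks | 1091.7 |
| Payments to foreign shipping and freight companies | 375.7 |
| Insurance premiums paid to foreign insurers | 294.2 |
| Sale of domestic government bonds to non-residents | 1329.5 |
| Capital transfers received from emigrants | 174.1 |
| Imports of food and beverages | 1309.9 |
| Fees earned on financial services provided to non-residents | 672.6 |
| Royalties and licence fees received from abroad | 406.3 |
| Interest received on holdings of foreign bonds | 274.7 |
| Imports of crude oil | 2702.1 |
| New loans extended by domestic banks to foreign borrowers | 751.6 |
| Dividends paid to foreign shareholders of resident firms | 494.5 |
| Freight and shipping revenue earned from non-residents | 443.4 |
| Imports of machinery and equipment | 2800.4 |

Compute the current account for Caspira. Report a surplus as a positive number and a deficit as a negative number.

Goods: -1309.9 - 2702.1 - 2800.4 = -6812.4
Services: 443.4 - 375.7 + 406.3 + 672.6 - 294.2 = 852.4
Primary income: 274.7 - 494.5 = -219.8
Current account = (-6812.4) + 852.4 + (-219.8) = -6179.8
(Excluded from the current account — financial account: foreign purchases of equities on the domestic stock exchange 710.4, borrowing by resident firms from foreign banks 1091.7, sale of domestic government bonds to non-residents 1329.5, new loans extended by domestic banks to foreign borrowers 751.6; capital account: capital transfers received from emigrants 174.1.)

-6179.8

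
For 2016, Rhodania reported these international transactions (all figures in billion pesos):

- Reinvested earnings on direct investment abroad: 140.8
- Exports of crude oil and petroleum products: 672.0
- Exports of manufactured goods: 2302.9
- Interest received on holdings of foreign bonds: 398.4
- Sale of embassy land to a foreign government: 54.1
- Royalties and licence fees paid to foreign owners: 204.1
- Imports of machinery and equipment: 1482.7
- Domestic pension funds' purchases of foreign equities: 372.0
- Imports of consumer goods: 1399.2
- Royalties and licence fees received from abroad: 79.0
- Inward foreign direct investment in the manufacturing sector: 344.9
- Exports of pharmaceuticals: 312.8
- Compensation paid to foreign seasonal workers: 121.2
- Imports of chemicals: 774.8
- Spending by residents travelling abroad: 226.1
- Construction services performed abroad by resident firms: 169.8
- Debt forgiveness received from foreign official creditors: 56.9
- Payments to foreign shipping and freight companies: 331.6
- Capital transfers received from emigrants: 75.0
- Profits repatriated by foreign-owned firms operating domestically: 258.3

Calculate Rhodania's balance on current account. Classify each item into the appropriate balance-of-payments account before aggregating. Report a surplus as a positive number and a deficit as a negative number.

-722.3

Goods: 312.8 - 1399.2 - 1482.7 + 2302.9 + 672.0 - 774.8 = -369.0
Services: 79.0 - 331.6 - 226.1 - 204.1 + 169.8 = -513.0
Primary income: -258.3 + 398.4 + 140.8 - 121.2 = 159.7
Current account = (-369.0) + (-513.0) + 159.7 = -722.3
(Excluded from the current account — capital account: sale of embassy land to a foreign government 54.1, debt forgiveness received from foreign official creditors 56.9, capital transfers received from emigrants 75.0; financial account: domestic pension funds' purchases of foreign equities 372.0, inward foreign direct investment in the manufacturing sector 344.9.)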